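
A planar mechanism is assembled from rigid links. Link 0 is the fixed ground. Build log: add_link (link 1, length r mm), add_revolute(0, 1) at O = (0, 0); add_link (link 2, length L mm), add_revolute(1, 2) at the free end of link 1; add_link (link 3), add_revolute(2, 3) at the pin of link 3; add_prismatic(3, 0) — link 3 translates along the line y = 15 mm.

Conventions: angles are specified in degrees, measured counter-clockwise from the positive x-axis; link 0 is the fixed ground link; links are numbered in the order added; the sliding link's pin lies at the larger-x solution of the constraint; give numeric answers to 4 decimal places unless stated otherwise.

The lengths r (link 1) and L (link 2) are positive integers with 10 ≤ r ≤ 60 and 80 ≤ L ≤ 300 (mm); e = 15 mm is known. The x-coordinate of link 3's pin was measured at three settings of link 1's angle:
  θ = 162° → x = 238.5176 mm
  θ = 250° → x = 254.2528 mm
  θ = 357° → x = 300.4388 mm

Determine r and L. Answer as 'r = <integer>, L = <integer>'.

constraint per measurement: (x − r cos θ)² + (r sin θ − e)² = L²
subtracting the θ₁ and θ₂ equations cancels the r² and L² terms:
r = (x₁² − x₂²) / (2[(x₁cos θ₁ + e sin θ₁) − (x₂cos θ₂ + e sin θ₂)]) = 32.0001 → r = 32
L² = (x₁ − r cos θ₁)² + (r sin θ₁ − e)² = 72360.9871 → L = 269.0000 → L = 269
check at θ₃=357°: x = 300.4388 (printed 300.4388) ✓

r = 32, L = 269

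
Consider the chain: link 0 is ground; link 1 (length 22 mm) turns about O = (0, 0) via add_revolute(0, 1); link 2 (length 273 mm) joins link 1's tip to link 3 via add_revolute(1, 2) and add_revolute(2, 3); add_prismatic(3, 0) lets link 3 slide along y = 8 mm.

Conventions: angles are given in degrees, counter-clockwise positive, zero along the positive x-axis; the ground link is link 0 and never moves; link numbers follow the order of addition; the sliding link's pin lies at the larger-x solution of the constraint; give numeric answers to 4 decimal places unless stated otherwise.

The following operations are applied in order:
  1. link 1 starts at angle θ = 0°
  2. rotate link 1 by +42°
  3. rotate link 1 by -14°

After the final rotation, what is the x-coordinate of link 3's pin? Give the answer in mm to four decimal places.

geometry: r = 22 mm, L = 273 mm, e = 8 mm; θ starts at 0°
rotate link 1 by +42°: θ ← 0° +42° = 42°
rotate link 1 by -14°: θ ← 42° -14° = 28°
crank pin P = (r cos θ, r sin θ) = (19.424847, 10.328374)
h = r sin θ − e = 10.328374 − 8 = 2.328374
x = r cos θ + √(L² − h²) = 19.424847 + 272.990071 = 292.414918

292.4149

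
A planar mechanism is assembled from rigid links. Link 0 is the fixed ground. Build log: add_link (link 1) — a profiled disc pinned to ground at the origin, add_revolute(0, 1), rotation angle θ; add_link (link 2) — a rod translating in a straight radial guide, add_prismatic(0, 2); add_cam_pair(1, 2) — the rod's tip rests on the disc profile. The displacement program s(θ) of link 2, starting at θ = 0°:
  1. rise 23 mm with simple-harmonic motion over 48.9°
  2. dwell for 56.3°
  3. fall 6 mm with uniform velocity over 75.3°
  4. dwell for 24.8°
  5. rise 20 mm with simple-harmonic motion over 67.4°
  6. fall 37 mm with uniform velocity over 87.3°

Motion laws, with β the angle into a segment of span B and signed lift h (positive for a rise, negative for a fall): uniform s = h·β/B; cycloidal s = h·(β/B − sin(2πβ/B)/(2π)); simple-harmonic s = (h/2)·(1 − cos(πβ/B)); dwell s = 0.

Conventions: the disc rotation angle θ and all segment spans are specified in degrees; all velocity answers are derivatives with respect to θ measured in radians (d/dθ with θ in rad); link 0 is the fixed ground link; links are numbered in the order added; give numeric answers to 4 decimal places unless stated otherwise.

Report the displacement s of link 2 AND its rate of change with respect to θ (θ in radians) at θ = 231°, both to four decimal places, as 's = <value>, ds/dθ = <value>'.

seg 1 [0°–48.9°] simple-harmonic, h=23: full span → s += 23 → s = 23.0000
seg 2 [48.9°–105.2°] dwell: s stays 23.0000
seg 3 [105.2°–180.5°] uniform, h=-6: full span → s += -6 → s = 17.0000
seg 4 [180.5°–205.3°] dwell: s stays 17.0000
seg 5 [205.3°–272.7°] simple-harmonic, h=20: θ=231° here. β=25.7, B=67.4. 20/2·(1 − cos(π·0.3813)) = 6.3569 → s = 23.3569
velocity in seg [205.3°–272.7°] (simple-harmonic), θ in radians: β = 25.7° = 0.4485 rad, B = 67.4° = 1.1764 rad; ds/dθ = (πh/(2B)) sin(πβ/B) = (π·20/(2·1.1764)) sin(π·0.3813) = 24.870943 mm/rad

s = 23.3569, ds/dθ = 24.8709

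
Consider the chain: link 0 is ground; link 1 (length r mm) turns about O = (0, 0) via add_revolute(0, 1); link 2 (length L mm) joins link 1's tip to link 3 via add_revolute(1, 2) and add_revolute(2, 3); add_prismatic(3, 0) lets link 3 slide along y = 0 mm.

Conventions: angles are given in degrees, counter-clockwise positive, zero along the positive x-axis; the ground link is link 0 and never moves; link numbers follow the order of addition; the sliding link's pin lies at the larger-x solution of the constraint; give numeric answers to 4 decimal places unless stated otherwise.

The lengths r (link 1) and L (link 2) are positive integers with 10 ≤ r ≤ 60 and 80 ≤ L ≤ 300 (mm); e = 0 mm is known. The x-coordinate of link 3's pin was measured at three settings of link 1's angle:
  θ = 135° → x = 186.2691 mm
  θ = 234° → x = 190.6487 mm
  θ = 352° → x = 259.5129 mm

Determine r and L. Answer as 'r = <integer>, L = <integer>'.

constraint per measurement: (x − r cos θ)² + (r sin θ − e)² = L²
subtracting the θ₁ and θ₂ equations cancels the r² and L² terms:
r = (x₁² − x₂²) / (2[(x₁cos θ₁ + e sin θ₁) − (x₂cos θ₂ + e sin θ₂)]) = 42.0003 → r = 42
L² = (x₁ − r cos θ₁)² + (r sin θ₁ − e)² = 47523.9977 → L = 218.0000 → L = 218
check at θ₃=352°: x = 259.5129 (printed 259.5129) ✓

r = 42, L = 218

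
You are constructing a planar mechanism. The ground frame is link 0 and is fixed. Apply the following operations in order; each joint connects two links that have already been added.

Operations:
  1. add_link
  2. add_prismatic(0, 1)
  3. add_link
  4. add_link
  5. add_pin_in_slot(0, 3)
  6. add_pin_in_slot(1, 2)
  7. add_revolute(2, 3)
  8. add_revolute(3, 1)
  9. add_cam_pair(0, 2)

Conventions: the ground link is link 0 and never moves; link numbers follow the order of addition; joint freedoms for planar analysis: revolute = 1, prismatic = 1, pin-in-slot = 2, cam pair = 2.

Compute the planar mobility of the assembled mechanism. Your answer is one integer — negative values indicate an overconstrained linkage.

link 0 = ground. State L|J1|J2 = 1|0|0
+link1  2|0|0
P(0,1) f=1→J1  2|1|0
+link2  3|1|0
+link3  4|1|0
PS(0,3) f=2→J2  4|1|1
PS(1,2) f=2→J2  4|1|2
R(2,3) f=1→J1  4|2|2
R(3,1) f=1→J1  4|3|2
C(0,2) f=2→J2  4|3|3
M = 3(4−1)−2·3−3 = 9−6−3 = 0

M = 0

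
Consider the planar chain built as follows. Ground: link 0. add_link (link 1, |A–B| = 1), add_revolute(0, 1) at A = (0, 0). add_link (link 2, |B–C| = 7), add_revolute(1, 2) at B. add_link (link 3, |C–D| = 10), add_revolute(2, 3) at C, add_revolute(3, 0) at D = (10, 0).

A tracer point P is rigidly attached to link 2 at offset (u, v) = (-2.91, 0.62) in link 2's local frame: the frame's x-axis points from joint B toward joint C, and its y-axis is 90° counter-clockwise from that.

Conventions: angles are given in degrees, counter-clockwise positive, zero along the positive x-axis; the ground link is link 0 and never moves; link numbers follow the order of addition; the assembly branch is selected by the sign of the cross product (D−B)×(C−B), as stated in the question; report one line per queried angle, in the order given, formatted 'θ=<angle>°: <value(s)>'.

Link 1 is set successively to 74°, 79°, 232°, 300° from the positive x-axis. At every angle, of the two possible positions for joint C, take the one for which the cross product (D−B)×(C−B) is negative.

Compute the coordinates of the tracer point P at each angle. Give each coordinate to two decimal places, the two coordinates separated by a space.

A=(0,0), D=(10.00,0)
θ=74°: B = A + 1.00·(cos74°, sin74°) = (0.2756, 0.9613)
θ=74°: |BD| = 9.7718
θ=74°: circle(B,7.00) ∩ circle(D,10.00): a=2.2763, h=6.6195
θ=74°:   candidates: C₊=(3.1921,7.3248) cross=64.685; C₋=(1.8897,-5.8501) cross=-64.685
θ=74°:   branch - wants cross < 0 → take C=(1.8897,-5.8501) (cross=-64.685)
θ=74°: ex = (C−B)/|BC| = (0.2306,-0.9731); ey = (0.9731,0.2306)
θ=74°: P = B + -2.91·ex + 0.62·ey = (0.2079,3.9358)
θ=79°: B = A + 1.00·(cos79°, sin79°) = (0.1908, 0.9816)
θ=79°: |BD| = 9.8582
θ=79°: circle(B,7.00) ∩ circle(D,10.00): a=2.3424, h=6.5964
θ=79°:   candidates: C₊=(3.1784,7.3120) cross=65.029; C₋=(1.8647,-5.8153) cross=-65.029
θ=79°:   branch - wants cross < 0 → take C=(1.8647,-5.8153) (cross=-65.029)
θ=79°: ex = (C−B)/|BC| = (0.2391,-0.9710); ey = (0.9710,0.2391)
θ=79°: P = B + -2.91·ex + 0.62·ey = (0.0969,3.9555)
θ=232°: B = A + 1.00·(cos232°, sin232°) = (-0.6157, -0.7880)
θ=232°: |BD| = 10.6449
θ=232°: circle(B,7.00) ∩ circle(D,10.00): a=2.9269, h=6.3587
θ=232°:   candidates: C₊=(1.8325,5.7699) cross=67.688; C₋=(2.7739,-6.9126) cross=-67.688
θ=232°:   branch - wants cross < 0 → take C=(2.7739,-6.9126) (cross=-67.688)
θ=232°: ex = (C−B)/|BC| = (0.4842,-0.8749); ey = (0.8749,0.4842)
θ=232°: P = B + -2.91·ex + 0.62·ey = (-1.4823,2.0583)
θ=300°: B = A + 1.00·(cos300°, sin300°) = (0.5000, -0.8660)
θ=300°: |BD| = 9.5394
θ=300°: circle(B,7.00) ∩ circle(D,10.00): a=2.0966, h=6.6787
θ=300°:   candidates: C₊=(1.9816,5.9754) cross=63.710; C₋=(3.1942,-7.3268) cross=-63.710
θ=300°:   branch - wants cross < 0 → take C=(3.1942,-7.3268) (cross=-63.710)
θ=300°: ex = (C−B)/|BC| = (0.3849,-0.9230); ey = (0.9230,0.3849)
θ=300°: P = B + -2.91·ex + 0.62·ey = (-0.0478,2.0584)

θ=74°: 0.21 3.94
θ=79°: 0.10 3.96
θ=232°: -1.48 2.06
θ=300°: -0.05 2.06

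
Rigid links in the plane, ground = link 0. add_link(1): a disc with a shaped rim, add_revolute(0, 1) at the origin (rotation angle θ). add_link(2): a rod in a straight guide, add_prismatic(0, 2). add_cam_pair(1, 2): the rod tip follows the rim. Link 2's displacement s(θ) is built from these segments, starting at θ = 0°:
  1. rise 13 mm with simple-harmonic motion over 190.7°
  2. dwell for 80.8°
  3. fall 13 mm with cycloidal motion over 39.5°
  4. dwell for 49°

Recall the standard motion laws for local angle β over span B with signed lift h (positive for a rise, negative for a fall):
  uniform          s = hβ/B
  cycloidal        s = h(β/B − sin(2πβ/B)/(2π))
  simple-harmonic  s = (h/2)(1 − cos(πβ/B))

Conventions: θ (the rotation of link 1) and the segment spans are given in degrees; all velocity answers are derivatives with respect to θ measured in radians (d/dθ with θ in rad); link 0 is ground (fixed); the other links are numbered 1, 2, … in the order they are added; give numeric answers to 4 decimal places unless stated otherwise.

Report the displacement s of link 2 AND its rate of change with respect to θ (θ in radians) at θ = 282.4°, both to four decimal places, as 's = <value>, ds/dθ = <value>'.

segment 1 (0° to 190.7°, simple-harmonic, h = 13) is passed completely: s = 0.0000 + (13) = 13.0000
segment 2 (190.7° to 271.5°, dwell): s unchanged at 13.0000
θ = 282.4° falls in segment 3 (271.5° to 311°, cycloidal, h = -13): β = 282.4 − 271.5 = 10.9°, B = 39.5°; Δs = -13·(0.2759 − sin(2π·0.2759)/(2π)) = -1.5458; s = 13.0000 − 1.5458 = 11.4542
velocity in seg [271.5°–311°] (cycloidal), θ in radians: β = 10.9° = 0.1902 rad, B = 39.5° = 0.6894 rad; ds/dθ = (h/B)(1 − cos(2πβ/B)) = ((-13)/0.6894)(1 − cos(2π·0.2759)) = -21.917742 mm/rad

s = 11.4542, ds/dθ = -21.9177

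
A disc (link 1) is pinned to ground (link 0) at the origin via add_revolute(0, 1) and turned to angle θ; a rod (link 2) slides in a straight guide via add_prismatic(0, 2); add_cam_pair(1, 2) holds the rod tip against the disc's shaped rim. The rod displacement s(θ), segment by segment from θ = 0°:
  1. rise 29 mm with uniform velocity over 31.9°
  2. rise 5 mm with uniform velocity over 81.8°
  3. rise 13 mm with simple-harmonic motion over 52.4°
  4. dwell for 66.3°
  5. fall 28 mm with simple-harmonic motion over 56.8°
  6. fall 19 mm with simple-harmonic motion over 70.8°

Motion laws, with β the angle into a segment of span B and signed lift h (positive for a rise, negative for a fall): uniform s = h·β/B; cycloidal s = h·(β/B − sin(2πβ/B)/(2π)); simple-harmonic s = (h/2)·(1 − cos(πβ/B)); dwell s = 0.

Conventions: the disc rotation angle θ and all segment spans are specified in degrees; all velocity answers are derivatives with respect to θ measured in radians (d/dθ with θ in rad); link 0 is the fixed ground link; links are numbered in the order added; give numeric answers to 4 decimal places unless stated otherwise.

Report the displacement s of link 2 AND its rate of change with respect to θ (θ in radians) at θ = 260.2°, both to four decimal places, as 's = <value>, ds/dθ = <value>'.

segment 1 (0° to 31.9°, uniform, h = 29) is passed completely: s = 0.0000 + (29) = 29.0000
segment 2 (31.9° to 113.7°, uniform, h = 5) is passed completely: s = 29.0000 + (5) = 34.0000
segment 3 (113.7° to 166.1°, simple-harmonic, h = 13) is passed completely: s = 34.0000 + (13) = 47.0000
segment 4 (166.1° to 232.4°, dwell): s unchanged at 47.0000
θ = 260.2° falls in segment 5 (232.4° to 289.2°, simple-harmonic, h = -28): β = 260.2 − 232.4 = 27.8°, B = 56.8°; Δs = -28/2·(1 − cos(π·0.4894)) = -13.5355; s = 47.0000 − 13.5355 = 33.4645
velocity in seg [232.4°–289.2°] (simple-harmonic), θ in radians: β = 27.8° = 0.4852 rad, B = 56.8° = 0.9913 rad; ds/dθ = (πh/(2B)) sin(πβ/B) = (π·(-28)/(2·0.9913)) sin(π·0.4894) = -44.341769 mm/rad

s = 33.4645, ds/dθ = -44.3418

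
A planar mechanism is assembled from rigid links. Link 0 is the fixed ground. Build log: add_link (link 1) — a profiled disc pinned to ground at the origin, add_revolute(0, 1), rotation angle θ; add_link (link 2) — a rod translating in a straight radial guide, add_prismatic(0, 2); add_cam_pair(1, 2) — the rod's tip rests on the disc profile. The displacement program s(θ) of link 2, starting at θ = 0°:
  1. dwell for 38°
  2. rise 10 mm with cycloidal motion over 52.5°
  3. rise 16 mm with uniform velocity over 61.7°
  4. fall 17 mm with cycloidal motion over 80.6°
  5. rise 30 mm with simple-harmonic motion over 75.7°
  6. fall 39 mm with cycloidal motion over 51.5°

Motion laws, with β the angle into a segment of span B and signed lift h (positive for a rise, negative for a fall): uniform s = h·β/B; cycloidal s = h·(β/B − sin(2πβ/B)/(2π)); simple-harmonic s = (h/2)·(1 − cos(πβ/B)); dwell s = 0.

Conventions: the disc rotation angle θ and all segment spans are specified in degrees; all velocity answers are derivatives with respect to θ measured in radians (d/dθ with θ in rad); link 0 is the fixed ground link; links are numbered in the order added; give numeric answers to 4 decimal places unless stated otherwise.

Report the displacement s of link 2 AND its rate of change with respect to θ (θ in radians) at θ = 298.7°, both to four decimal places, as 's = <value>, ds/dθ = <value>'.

seg 1 [0°–38°] dwell: s stays 0.0000
seg 2 [38°–90.5°] cycloidal, h=10: full span → s += 10 → s = 10.0000
seg 3 [90.5°–152.2°] uniform, h=16: full span → s += 16 → s = 26.0000
seg 4 [152.2°–232.8°] cycloidal, h=-17: full span → s += -17 → s = 9.0000
seg 5 [232.8°–308.5°] simple-harmonic, h=30: θ=298.7° here. β=65.9, B=75.7. 30/2·(1 − cos(π·0.8705)) = 28.7764 → s = 37.7764
velocity in seg [232.8°–308.5°] (simple-harmonic), θ in radians: β = 65.9° = 1.1502 rad, B = 75.7° = 1.3212 rad; ds/dθ = (πh/(2B)) sin(πβ/B) = (π·30/(2·1.3212)) sin(π·0.8705) = 14.109399 mm/rad

s = 37.7764, ds/dθ = 14.1094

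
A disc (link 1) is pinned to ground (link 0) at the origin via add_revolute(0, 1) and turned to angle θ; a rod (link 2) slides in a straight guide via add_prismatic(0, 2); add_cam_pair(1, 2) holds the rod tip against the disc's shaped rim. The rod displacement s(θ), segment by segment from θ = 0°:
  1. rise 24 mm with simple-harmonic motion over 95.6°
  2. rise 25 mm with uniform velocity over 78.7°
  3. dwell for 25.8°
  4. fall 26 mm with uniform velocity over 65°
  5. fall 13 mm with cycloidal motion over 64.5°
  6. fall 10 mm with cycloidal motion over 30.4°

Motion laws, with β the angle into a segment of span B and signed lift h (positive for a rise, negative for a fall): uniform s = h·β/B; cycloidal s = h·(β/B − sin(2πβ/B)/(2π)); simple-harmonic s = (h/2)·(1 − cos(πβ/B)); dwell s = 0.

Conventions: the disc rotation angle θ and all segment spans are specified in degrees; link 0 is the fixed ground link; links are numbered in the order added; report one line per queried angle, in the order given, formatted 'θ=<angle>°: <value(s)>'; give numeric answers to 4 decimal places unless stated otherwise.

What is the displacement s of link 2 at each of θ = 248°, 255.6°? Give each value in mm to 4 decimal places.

segment 1 (0° to 95.6°, simple-harmonic, h = 24) is passed completely: s = 0.0000 + (24) = 24.0000
segment 2 (95.6° to 174.3°, uniform, h = 25) is passed completely: s = 24.0000 + (25) = 49.0000
segment 3 (174.3° to 200.1°, dwell): s unchanged at 49.0000
θ = 248° falls in segment 4 (200.1° to 265.1°, uniform, h = -26): β = 248 − 200.1 = 47.9°, B = 65°; Δs = -26·47.9/65 = -19.1600; s = 49.0000 − 19.1600 = 29.8400
θ = 255.6° falls in segment 4 (200.1° to 265.1°, uniform, h = -26): β = 255.6 − 200.1 = 55.5°, B = 65°; Δs = -26·55.5/65 = -22.2000; s = 49.0000 − 22.2000 = 26.8000

θ=248°: 29.8400
θ=255.6°: 26.8000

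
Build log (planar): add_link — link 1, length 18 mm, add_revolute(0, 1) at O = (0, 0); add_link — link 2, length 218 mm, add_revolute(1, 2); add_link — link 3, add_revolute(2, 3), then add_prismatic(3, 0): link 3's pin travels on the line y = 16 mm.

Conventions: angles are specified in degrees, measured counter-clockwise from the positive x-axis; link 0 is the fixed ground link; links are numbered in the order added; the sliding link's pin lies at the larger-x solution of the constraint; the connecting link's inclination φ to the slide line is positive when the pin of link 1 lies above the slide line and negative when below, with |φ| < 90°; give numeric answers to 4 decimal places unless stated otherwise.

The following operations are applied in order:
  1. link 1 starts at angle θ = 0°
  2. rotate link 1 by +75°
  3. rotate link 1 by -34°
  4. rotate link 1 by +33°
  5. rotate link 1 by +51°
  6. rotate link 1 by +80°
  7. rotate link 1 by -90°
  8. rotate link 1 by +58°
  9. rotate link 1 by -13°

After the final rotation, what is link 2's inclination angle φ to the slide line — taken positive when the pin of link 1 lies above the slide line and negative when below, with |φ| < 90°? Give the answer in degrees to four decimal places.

geometry: r = 18 mm, L = 218 mm, e = 16 mm; θ starts at 0°
rotate link 1 by +75°: θ ← 0° +75° = 75°
rotate link 1 by -34°: θ ← 75° -34° = 41°
rotate link 1 by +33°: θ ← 41° +33° = 74°
rotate link 1 by +51°: θ ← 74° +51° = 125°
rotate link 1 by +80°: θ ← 125° +80° = 205°
rotate link 1 by -90°: θ ← 205° -90° = 115°
rotate link 1 by +58°: θ ← 115° +58° = 173°
rotate link 1 by -13°: θ ← 173° -13° = 160°
h = r sin θ − e = 6.156363 − 16 = -9.843637
sin φ = h / L = -9.843637 / 218 = -0.04515430
φ = arcsin(-0.04515430) = -2.588031°

-2.5880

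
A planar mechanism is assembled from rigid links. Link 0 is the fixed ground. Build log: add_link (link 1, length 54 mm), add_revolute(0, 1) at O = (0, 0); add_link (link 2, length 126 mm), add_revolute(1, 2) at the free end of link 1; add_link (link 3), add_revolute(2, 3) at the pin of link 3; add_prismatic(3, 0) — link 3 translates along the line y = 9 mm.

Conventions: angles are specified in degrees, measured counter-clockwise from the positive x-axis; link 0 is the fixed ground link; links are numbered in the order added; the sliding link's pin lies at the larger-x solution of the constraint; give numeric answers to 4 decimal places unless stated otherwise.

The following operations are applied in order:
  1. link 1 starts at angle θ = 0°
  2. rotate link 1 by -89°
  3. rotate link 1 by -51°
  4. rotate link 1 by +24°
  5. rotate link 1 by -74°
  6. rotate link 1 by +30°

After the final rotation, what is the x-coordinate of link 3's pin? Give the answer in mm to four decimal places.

geometry: r = 54 mm, L = 126 mm, e = 9 mm; θ starts at 0°
rotate link 1 by -89°: θ ← 0° -89° = -89°
rotate link 1 by -51°: θ ← -89° -51° = -140°
rotate link 1 by +24°: θ ← -140° +24° = -116°
rotate link 1 by -74°: θ ← -116° -74° = -190°
rotate link 1 by +30°: θ ← -190° +30° = -160°
crank pin P = (r cos θ, r sin θ) = (-50.743402, -18.469088)
h = r sin θ − e = -18.469088 − 9 = -27.469088
x = r cos θ + √(L² − h²) = -50.743402 + 122.969302 = 72.225900

72.2259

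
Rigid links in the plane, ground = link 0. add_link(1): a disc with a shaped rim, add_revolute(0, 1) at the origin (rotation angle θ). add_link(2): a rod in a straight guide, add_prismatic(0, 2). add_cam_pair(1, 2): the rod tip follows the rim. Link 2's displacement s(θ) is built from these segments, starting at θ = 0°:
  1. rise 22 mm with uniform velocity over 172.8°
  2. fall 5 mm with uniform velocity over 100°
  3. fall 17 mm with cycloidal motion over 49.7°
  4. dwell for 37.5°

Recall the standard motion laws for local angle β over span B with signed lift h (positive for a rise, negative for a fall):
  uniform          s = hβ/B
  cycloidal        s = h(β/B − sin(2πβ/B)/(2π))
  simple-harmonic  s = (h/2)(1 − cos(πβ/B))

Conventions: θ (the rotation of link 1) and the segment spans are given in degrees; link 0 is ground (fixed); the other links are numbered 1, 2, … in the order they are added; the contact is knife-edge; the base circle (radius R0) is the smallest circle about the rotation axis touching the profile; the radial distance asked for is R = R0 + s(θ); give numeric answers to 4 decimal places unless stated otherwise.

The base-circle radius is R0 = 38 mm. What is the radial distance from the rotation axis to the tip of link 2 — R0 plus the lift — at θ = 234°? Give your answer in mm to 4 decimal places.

segment 1 (0° to 172.8°, uniform, h = 22) is passed completely: s = 0.0000 + (22) = 22.0000
θ = 234° falls in segment 2 (172.8° to 272.8°, uniform, h = -5): β = 234 − 172.8 = 61.2°, B = 100°; Δs = -5·61.2/100 = -3.0600; s = 22.0000 − 3.0600 = 18.9400
R = R0 + s = 38 + 18.9400 = 56.9400

56.9400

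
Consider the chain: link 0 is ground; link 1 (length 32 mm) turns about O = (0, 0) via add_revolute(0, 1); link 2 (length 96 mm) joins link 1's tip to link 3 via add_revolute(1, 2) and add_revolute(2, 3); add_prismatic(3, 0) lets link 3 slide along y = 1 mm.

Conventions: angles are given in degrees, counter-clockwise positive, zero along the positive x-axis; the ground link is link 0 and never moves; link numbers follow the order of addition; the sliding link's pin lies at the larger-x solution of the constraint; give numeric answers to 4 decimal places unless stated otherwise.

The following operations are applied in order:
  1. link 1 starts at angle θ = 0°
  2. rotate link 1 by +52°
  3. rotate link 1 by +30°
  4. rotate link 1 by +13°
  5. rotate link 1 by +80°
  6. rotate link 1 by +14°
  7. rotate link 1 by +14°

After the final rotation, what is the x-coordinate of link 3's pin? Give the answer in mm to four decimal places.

geometry: r = 32 mm, L = 96 mm, e = 1 mm; θ starts at 0°
rotate link 1 by +52°: θ ← 0° +52° = 52°
rotate link 1 by +30°: θ ← 52° +30° = 82°
rotate link 1 by +13°: θ ← 82° +13° = 95°
rotate link 1 by +80°: θ ← 95° +80° = 175°
rotate link 1 by +14°: θ ← 175° +14° = 189°
rotate link 1 by +14°: θ ← 189° +14° = 203°
crank pin P = (r cos θ, r sin θ) = (-29.456155, -12.503396)
h = r sin θ − e = -12.503396 − 1 = -13.503396
x = r cos θ + √(L² − h²) = -29.456155 + 95.045559 = 65.589404

65.5894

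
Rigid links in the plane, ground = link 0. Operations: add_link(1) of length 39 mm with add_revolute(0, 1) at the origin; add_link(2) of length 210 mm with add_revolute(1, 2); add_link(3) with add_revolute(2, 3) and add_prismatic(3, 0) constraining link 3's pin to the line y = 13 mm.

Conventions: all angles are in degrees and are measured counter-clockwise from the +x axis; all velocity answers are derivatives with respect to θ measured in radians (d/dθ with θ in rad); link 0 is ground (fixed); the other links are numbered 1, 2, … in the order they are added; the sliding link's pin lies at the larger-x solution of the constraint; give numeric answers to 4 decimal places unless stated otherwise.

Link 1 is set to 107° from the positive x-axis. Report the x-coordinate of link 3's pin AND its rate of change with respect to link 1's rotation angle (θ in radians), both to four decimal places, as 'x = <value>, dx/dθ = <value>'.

geometry: r = 39 mm, L = 210 mm, e = 13 mm
crank pin P = (r cos θ, r sin θ) = (-11.402496, 37.295885)
h = r sin θ − e = 37.295885 − 13 = 24.295885
x = r cos θ + √(L² − h²) = -11.402496 + 208.589813 = 197.187316
dx/dθ = −r sin θ − h·r cos θ/√(L² − h²) (θ in radians; h = 24.295885) = -35.967759

x = 197.1873, dx/dθ = -35.9678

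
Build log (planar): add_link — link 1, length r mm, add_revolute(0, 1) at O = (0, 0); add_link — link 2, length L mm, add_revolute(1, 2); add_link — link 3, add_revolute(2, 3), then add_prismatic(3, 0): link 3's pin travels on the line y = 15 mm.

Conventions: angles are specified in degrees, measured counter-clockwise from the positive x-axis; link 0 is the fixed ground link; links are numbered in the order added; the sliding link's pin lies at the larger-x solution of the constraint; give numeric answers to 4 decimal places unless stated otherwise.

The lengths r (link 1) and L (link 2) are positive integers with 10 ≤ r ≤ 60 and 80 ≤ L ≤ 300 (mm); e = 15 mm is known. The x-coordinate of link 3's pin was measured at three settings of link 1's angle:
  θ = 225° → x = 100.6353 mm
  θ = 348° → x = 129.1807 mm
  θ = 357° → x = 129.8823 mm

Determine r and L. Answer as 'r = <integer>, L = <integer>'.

constraint per measurement: (x − r cos θ)² + (r sin θ − e)² = L²
subtracting the θ₁ and θ₂ equations cancels the r² and L² terms:
r = (x₁² − x₂²) / (2[(x₁cos θ₁ + e sin θ₁) − (x₂cos θ₂ + e sin θ₂)]) = 16.0000 → r = 16
L² = (x₁ − r cos θ₁)² + (r sin θ₁ − e)² = 13224.9918 → L = 115.0000 → L = 115
check at θ₃=357°: x = 129.8823 (printed 129.8823) ✓

r = 16, L = 115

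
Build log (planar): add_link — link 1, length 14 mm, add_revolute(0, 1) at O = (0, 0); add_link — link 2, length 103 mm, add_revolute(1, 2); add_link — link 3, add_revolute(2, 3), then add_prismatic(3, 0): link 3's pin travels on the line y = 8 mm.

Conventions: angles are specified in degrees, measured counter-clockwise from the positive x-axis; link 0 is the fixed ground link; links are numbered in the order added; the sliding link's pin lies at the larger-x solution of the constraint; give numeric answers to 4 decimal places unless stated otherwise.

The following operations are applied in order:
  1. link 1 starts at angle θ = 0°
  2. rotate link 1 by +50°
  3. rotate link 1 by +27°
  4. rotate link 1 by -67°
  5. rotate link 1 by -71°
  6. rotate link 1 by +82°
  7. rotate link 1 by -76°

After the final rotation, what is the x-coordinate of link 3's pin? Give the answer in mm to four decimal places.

geometry: r = 14 mm, L = 103 mm, e = 8 mm; θ starts at 0°
rotate link 1 by +50°: θ ← 0° +50° = 50°
rotate link 1 by +27°: θ ← 50° +27° = 77°
rotate link 1 by -67°: θ ← 77° -67° = 10°
rotate link 1 by -71°: θ ← 10° -71° = -61°
rotate link 1 by +82°: θ ← -61° +82° = 21°
rotate link 1 by -76°: θ ← 21° -76° = -55°
crank pin P = (r cos θ, r sin θ) = (8.030070, -11.468129)
h = r sin θ − e = -11.468129 − 8 = -19.468129
x = r cos θ + √(L² − h²) = 8.030070 + 101.143423 = 109.173493

109.1735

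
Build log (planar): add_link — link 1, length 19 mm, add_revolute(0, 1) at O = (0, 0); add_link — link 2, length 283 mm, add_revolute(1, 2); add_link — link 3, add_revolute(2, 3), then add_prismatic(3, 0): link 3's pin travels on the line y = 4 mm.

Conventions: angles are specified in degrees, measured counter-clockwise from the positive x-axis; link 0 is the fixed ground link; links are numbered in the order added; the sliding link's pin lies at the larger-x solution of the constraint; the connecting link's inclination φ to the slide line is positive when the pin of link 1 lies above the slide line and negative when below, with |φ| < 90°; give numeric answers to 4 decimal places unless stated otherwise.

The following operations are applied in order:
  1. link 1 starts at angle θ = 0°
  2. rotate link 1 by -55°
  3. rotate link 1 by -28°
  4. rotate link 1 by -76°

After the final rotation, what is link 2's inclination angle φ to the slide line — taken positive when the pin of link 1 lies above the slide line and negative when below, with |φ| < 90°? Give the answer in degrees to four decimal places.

geometry: r = 19 mm, L = 283 mm, e = 4 mm; θ starts at 0°
rotate link 1 by -55°: θ ← 0° -55° = -55°
rotate link 1 by -28°: θ ← -55° -28° = -83°
rotate link 1 by -76°: θ ← -83° -76° = -159°
h = r sin θ − e = -6.808991 − 4 = -10.808991
sin φ = h / L = -10.808991 / 283 = -0.03819431
φ = arcsin(-0.03819431) = -2.188905°

-2.1889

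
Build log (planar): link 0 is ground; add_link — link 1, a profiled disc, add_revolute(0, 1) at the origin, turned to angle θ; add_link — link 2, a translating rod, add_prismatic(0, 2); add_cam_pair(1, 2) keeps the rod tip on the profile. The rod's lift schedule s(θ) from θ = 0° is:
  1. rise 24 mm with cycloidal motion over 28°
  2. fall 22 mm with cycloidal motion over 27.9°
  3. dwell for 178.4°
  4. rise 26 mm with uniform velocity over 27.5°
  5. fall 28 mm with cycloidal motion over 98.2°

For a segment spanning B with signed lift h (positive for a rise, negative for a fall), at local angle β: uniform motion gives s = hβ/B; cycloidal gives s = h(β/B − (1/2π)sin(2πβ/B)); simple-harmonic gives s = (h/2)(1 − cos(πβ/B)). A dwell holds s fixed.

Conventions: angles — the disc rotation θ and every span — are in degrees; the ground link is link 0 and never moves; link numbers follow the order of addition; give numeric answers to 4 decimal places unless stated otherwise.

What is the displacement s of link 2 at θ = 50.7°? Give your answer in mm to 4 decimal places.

seg 1 [0°–28°] cycloidal, h=24: full span → s += 24 → s = 24.0000
seg 2 [28°–55.9°] cycloidal, h=-22: θ=50.7° here. β=22.7, B=27.9. -22·(0.8136 − sin(2π·0.8136)/(2π)) = -21.1250 → s = 2.8750

2.8750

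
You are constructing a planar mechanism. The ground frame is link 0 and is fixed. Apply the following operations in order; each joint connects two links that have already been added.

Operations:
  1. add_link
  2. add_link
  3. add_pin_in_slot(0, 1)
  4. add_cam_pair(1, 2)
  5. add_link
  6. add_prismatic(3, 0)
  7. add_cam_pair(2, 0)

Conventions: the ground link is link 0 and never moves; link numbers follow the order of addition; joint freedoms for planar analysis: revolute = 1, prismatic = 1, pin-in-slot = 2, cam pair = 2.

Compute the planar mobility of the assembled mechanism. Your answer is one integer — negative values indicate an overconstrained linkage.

(L,J1,J2)=(1,0,0); link0 fixed
link1: (2,0,0)
link2: (3,0,0)
PS 0-1 [J2]: (3,0,1)
C 1-2 [J2]: (3,0,2)
link3: (4,0,2)
P 3-0 [J1]: (4,1,2)
C 2-0 [J2]: (4,1,3)
Grübler: 3·3 − 2·1 − 3 = 4

M = 4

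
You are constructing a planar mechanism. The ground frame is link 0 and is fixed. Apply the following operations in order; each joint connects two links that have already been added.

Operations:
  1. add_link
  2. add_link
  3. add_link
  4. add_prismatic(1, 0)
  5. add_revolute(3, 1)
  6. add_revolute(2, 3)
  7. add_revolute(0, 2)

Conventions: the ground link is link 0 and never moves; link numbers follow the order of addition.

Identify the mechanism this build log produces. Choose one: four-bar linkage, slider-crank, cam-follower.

links: 4 (incl. ground); joints: 3 revolute, 1 prismatic, 0 higher (cam) pair, forming one closed loop
4 links, 3 revolutes + 1 prismatic in one loop → slider-crank

slider-crank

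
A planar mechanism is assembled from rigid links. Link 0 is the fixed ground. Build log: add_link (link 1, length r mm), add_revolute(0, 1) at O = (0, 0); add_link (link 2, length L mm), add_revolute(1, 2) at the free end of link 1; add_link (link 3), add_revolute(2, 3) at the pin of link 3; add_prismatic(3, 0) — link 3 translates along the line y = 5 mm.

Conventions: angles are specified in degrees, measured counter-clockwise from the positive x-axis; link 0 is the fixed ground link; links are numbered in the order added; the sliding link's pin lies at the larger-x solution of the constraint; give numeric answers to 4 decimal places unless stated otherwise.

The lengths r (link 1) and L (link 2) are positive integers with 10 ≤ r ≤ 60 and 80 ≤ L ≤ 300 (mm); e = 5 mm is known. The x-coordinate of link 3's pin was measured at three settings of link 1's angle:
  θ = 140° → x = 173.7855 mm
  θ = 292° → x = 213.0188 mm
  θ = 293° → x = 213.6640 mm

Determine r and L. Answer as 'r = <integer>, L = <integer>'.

constraint per measurement: (x − r cos θ)² + (r sin θ − e)² = L²
subtracting the θ₁ and θ₂ equations cancels the r² and L² terms:
r = (x₁² − x₂²) / (2[(x₁cos θ₁ + e sin θ₁) − (x₂cos θ₂ + e sin θ₂)]) = 37.0000 → r = 37
L² = (x₁ − r cos θ₁)² + (r sin θ₁ − e)² = 41208.9974 → L = 203.0000 → L = 203
check at θ₃=293°: x = 213.6640 (printed 213.6640) ✓

r = 37, L = 203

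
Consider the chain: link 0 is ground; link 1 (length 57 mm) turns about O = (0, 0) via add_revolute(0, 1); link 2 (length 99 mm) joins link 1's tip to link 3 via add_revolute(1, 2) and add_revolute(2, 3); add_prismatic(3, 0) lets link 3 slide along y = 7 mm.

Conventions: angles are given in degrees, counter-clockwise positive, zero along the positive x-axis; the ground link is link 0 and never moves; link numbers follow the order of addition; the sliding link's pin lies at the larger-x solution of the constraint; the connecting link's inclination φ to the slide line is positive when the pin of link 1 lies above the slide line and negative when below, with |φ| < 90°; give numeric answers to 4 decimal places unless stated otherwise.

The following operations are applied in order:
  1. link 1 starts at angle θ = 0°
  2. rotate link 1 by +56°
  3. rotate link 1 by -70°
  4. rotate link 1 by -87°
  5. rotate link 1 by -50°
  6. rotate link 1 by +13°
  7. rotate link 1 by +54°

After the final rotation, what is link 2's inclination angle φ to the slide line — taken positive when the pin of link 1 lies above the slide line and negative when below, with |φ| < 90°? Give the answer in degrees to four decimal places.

geometry: r = 57 mm, L = 99 mm, e = 7 mm; θ starts at 0°
rotate link 1 by +56°: θ ← 0° +56° = 56°
rotate link 1 by -70°: θ ← 56° -70° = -14°
rotate link 1 by -87°: θ ← -14° -87° = -101°
rotate link 1 by -50°: θ ← -101° -50° = -151°
rotate link 1 by +13°: θ ← -151° +13° = -138°
rotate link 1 by +54°: θ ← -138° +54° = -84°
h = r sin θ − e = -56.687748 − 7 = -63.687748
sin φ = h / L = -63.687748 / 99 = -0.64331059
φ = arcsin(-0.64331059) = -40.039127°

-40.0391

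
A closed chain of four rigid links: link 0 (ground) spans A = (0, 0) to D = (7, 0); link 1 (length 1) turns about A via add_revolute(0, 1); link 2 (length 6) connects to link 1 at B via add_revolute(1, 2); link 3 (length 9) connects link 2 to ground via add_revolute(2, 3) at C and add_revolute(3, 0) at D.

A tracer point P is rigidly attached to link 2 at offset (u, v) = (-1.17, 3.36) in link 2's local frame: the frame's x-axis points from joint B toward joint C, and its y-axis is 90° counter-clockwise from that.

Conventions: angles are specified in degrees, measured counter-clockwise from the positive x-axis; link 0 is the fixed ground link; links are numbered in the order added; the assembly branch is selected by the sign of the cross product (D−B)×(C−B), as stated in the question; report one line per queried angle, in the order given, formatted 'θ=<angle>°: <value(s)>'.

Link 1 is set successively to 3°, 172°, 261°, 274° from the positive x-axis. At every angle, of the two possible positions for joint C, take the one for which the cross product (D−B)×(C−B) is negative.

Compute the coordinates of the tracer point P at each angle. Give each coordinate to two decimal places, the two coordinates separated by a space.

A=(0,0), D=(7.00,0)
θ=3°: B = A + 1.00·(cos3°, sin3°) = (0.9986, 0.0523)
θ=3°: |BD| = 6.0016
θ=3°: circle(B,6.00) ∩ circle(D,9.00): a=-0.7482, h=5.9532
θ=3°:   candidates: C₊=(0.3024,6.0118) cross=35.729; C₋=(0.1985,-5.8941) cross=-35.729
θ=3°:   branch - wants cross < 0 → take C=(0.1985,-5.8941) (cross=-35.729)
θ=3°: ex = (C−B)/|BC| = (-0.1333,-0.9911); ey = (0.9911,-0.1333)
θ=3°: P = B + -1.17·ex + 3.36·ey = (4.4846,0.7638)
θ=172°: B = A + 1.00·(cos172°, sin172°) = (-0.9903, 0.1392)
θ=172°: |BD| = 7.9915
θ=172°: circle(B,6.00) ∩ circle(D,9.00): a=1.1802, h=5.8828
θ=172°:   candidates: C₊=(0.2922,6.0005) cross=47.012; C₋=(0.0873,-5.7633) cross=-47.012
θ=172°:   branch - wants cross < 0 → take C=(0.0873,-5.7633) (cross=-47.012)
θ=172°: ex = (C−B)/|BC| = (0.1796,-0.9837); ey = (0.9837,0.1796)
θ=172°: P = B + -1.17·ex + 3.36·ey = (2.1050,1.8936)
θ=261°: B = A + 1.00·(cos261°, sin261°) = (-0.1564, -0.9877)
θ=261°: |BD| = 7.2243
θ=261°: circle(B,6.00) ∩ circle(D,9.00): a=0.4976, h=5.9793
θ=261°:   candidates: C₊=(-0.4810,5.0035) cross=43.196; C₋=(1.1540,-6.8428) cross=-43.196
θ=261°:   branch - wants cross < 0 → take C=(1.1540,-6.8428) (cross=-43.196)
θ=261°: ex = (C−B)/|BC| = (0.2184,-0.9759); ey = (0.9759,0.2184)
θ=261°: P = B + -1.17·ex + 3.36·ey = (2.8669,0.8879)
θ=274°: B = A + 1.00·(cos274°, sin274°) = (0.0698, -0.9976)
θ=274°: |BD| = 7.0017
θ=274°: circle(B,6.00) ∩ circle(D,9.00): a=0.2873, h=5.9931
θ=274°:   candidates: C₊=(-0.4997,4.9753) cross=41.962; C₋=(1.2080,-6.8886) cross=-41.962
θ=274°:   branch - wants cross < 0 → take C=(1.2080,-6.8886) (cross=-41.962)
θ=274°: ex = (C−B)/|BC| = (0.1897,-0.9818); ey = (0.9818,0.1897)
θ=274°: P = B + -1.17·ex + 3.36·ey = (3.1468,0.7886)

θ=3°: 4.48 0.76
θ=172°: 2.10 1.89
θ=261°: 2.87 0.89
θ=274°: 3.15 0.79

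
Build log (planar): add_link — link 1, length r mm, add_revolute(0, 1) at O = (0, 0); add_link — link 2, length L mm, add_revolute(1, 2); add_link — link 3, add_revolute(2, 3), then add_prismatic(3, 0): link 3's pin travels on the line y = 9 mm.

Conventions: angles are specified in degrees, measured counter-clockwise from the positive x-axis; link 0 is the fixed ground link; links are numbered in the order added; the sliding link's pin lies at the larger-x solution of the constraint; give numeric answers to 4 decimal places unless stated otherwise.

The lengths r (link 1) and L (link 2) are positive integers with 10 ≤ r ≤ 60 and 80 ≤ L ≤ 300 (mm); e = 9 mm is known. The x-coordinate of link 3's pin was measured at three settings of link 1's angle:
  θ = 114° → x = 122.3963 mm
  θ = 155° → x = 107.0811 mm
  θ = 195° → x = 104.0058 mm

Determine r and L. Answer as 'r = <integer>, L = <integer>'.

constraint per measurement: (x − r cos θ)² + (r sin θ − e)² = L²
subtracting the θ₁ and θ₂ equations cancels the r² and L² terms:
r = (x₁² − x₂²) / (2[(x₁cos θ₁ + e sin θ₁) − (x₂cos θ₂ + e sin θ₂)]) = 34.0000 → r = 34
L² = (x₁ − r cos θ₁)² + (r sin θ₁ − e)² = 19044.0125 → L = 138.0000 → L = 138
check at θ₃=195°: x = 104.0058 (printed 104.0058) ✓

r = 34, L = 138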